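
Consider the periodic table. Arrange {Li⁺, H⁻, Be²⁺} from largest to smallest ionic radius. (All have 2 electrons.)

H⁻, Li⁺, Be²⁺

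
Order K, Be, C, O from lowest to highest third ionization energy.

IE_3 is the cost of taking one more electron from the +2 cation: K²⁺ is already 1 electron into the core; Be²⁺ is the bare [He] core; C²⁺ still has 2 valence electrons; O²⁺ still has 4 valence electrons.
Usually core removal costs more than valence removal, but here the competition is close: a tightly held n=2 valence electron can cost more to remove than an n=3 core electron, so the actual values have to decide it.
Valence configurations: C²⁺ [He]2s², O²⁺ [He]2s²2p².
Approximate IE_3 values (kJ/mol): K 4420, Be 14849, C 4620, O 5300.
Hence IE_3: K < C < O < Be.

K < C < O < Be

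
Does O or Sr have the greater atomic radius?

Sr

O is in period 2, group 16; Sr is in period 5, group 2.
Moving right in a period, electrons are added to the same shell under a stronger nuclear pull, so atoms get smaller; moving down, a new shell is opened and atoms get larger.
Neither a single period nor a single group — weigh both effects.
Sr > O: both effects reinforce here, so Sr is clearly the larger of the two.
Tabulated atomic radius (pm): O 63, Sr 185.
So Sr has the greater atomic radius (Sr > O).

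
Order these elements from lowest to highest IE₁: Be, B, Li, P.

Li < B < Be < P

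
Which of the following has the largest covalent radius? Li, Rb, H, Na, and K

Across a period the added protons contract the valence shell; down a group each new principal shell makes the atom larger.
All are in group 1, so atomic radius increases down the group.
The largest covalent radius among these belongs to Rb.

Rb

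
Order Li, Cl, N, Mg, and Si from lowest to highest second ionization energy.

Mg, Si, Cl, N, Li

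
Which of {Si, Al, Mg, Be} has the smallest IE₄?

Consider each +3 ion: Si³⁺ still has 1 valence electron; Al³⁺ is the bare [Ne] core; Mg³⁺ is already 1 electron into the core; Be³⁺ is already 1 electron into the core.
Core electrons are held far more tightly than valence electrons, so Mg, Al and Be top the IE_4 order.
The numbers (kJ/mol): Si 4356, Al 11577, Mg 10543, Be 21007.
Putting it together, IE_4: Si < Mg < Al < Be.

Si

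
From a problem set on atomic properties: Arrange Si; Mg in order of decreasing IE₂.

IE_2 is the cost of taking one more electron from the +1 cation: Si⁺ still has 3 valence electrons; Mg⁺ still has 1 valence electron.
All are still removing valence electrons, so compare the +1 ions as you would atoms: IE_2 generally rises across a period (higher Z_eff) and falls down a group (larger shell), subject to the usual subshell exceptions.
Valence configurations: Si⁺ [Ne]3s²3p¹, Mg⁺ [Ne]3s¹.
Approximate IE_2 values (kJ/mol): Si 1577, Mg 1451.
Putting it together, IE_2: Mg < Si.

Si, Mg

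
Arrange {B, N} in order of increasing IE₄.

The fourth ionization energy removes an electron from the +3 ion. For each element: B³⁺ is the bare [He] core; N³⁺ still has 2 valence electrons.
Core electrons are held far more tightly than valence electrons, so B tops the IE_4 order.
The numbers (kJ/mol): B 25026, N 7475.
Overall IE_4 order: N < B.

N < B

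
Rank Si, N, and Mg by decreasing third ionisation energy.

After 2 electrons have been removed, what remains? Si²⁺ still has 2 valence electrons; N²⁺ still has 3 valence electrons; Mg²⁺ is the bare [Ne] core.
Breaking into a closed-shell core is much more expensive than removing a leftover valence electron — Mg has the largest IE_3 here.
Valence configurations: Si²⁺ [Ne]3s², N²⁺ [He]2s²2p¹.
The numbers (kJ/mol): Si 3232, N 4578, Mg 7733.
Putting it together, IE_3: Si < N < Mg.

Mg > N > Si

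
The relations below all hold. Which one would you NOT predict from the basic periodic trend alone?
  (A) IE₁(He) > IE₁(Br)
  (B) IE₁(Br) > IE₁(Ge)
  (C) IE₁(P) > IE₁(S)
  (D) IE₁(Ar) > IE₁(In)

(C)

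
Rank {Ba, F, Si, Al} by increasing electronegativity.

Atoms toward the upper right of the periodic table pull bonding electrons most strongly.
Neither a single period nor a single group — weigh both effects.
Al > Ba: both effects reinforce here, so Al is clearly the higher of the two.
Si > Al: both are in period 3; the period trend gives Si the larger value.
F > Si: both effects reinforce here, so F is clearly the higher of the two.
Tabulated electronegativity (Pauling): F 3.98, Al 1.61, Si 1.90, Ba 0.89.
So from lowest to highest: Ba < Al < Si < F.

Ba < Al < Si < F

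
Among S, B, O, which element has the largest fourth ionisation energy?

Consider each +3 ion: S³⁺ still has 3 valence electrons; B³⁺ is the bare [He] core; O³⁺ still has 3 valence electrons.
Core electrons are held far more tightly than valence electrons, so B tops the IE_4 order.
Valence configurations: S³⁺ [Ne]3s²3p¹, O³⁺ [He]2s²2p¹.
Approximate IE_4 values (kJ/mol): S 4556, B 25026, O 7469.
Hence IE_4: S < O < B.

B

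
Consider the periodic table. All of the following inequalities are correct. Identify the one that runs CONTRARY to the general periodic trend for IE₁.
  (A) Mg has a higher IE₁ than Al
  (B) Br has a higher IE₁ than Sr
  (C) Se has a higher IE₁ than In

(A)

The general trend: IE₁ increases across a period and decreases down a group.
(A) Mg (period 3, group 2) vs Al (period 3, group 13): the stated order contradicts the simple trend.
(B) Br (period 4, group 17) vs Sr (period 5, group 2): the stated order agrees with the simple trend.
(C) Se (period 4, group 16) vs In (period 5, group 13): the stated order agrees with the simple trend.
The exception is (A): Al's single 3p electron is easier to remove than one from Mg's filled 3s².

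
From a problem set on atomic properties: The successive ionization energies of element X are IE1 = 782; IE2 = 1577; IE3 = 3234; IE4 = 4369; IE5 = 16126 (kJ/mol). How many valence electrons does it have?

Look for the largest jump between consecutive ionization energies: IE5/IE4 ≈ 3.7, far larger than any earlier ratio.
That jump marks the point where a core electron is being removed. So the atom has 4 valence electrons.

4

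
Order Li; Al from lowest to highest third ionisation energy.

IE_3 is the cost of taking one more electron from the +2 cation: Li²⁺ is already 1 electron into the core; Al²⁺ still has 1 valence electron.
Core electrons are held far more tightly than valence electrons, so Li tops the IE_3 order.
Approximate IE_3 values (kJ/mol): Li 11815, Al 2745.
Hence IE_3: Al < Li.

Al < Li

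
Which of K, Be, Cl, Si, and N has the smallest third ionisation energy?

Si

The third ionization energy removes an electron from the +2 ion. For each element: K²⁺ is already 1 electron into the core; Be²⁺ is the bare [He] core; Cl²⁺ still has 5 valence electrons; Si²⁺ still has 2 valence electrons; N²⁺ still has 3 valence electrons.
Usually core removal costs more than valence removal, but here the competition is close: a tightly held n=2 valence electron can cost more to remove than an n=3 core electron, so the actual values have to decide it.
Valence configurations: Cl²⁺ [Ne]3s²3p³, Si²⁺ [Ne]3s², N²⁺ [He]2s²2p¹.
The numbers (kJ/mol): K 4420, Be 14849, Cl 3822, Si 3232, N 4578.
Overall IE_3 order: Si < Cl < K < N < Be.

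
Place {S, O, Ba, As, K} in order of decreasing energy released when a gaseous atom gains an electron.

S > O > As > K > Ba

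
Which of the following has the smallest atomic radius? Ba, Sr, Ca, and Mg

Mg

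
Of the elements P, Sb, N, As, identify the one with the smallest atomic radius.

N

Radius decreases left→right (rising Z_eff, same n) and increases top→bottom (higher n).
All are in group 15, so atomic radius increases down the group.
The smallest atomic radius among these belongs to N.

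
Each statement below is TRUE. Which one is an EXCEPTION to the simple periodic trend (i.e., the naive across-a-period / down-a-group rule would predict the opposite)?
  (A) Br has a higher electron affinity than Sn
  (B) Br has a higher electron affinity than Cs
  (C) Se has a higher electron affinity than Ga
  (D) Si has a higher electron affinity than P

(D)

The general trend: electron affinity increases across a period and decreases down a group.
(A) Br (period 4, group 17) vs Sn (period 5, group 14): the stated order agrees with the simple trend.
(B) Br (period 4, group 17) vs Cs (period 6, group 1): the stated order agrees with the simple trend.
(C) Se (period 4, group 16) vs Ga (period 4, group 13): the stated order agrees with the simple trend.
(D) Si (period 3, group 14) vs P (period 3, group 15): the stated order contradicts the simple trend.
The exception is (D): adding an electron to P's half-filled 3p³ is unfavourable, so Si (3p²) has the more exothermic EA.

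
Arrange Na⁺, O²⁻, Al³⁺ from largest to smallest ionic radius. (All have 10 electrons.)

O²⁻, Na⁺, Al³⁺

All of these have 10 electrons, so size is governed by nuclear charge alone: the more protons, the stronger the pull on the same electron cloud, and the smaller the ion.
Nuclear charges: Al³⁺ (Z=13), Na⁺ (Z=11), O²⁻ (Z=8).
Largest to smallest: O²⁻ > Na⁺ > Al³⁺.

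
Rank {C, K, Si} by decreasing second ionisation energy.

Consider each +1 ion: C⁺ still has 3 valence electrons; K⁺ is the bare [Ar] core; Si⁺ still has 3 valence electrons.
Pulling an electron out of a noble-gas core costs far more than removing a remaining valence electron, so K sits at the high end of IE_2.
Valence configurations: C⁺ [He]2s²2p¹, Si⁺ [Ne]3s²3p¹.
Tabulated IE_2 (kJ/mol): C 2353, K 3052, Si 1577.
Putting it together, IE_2: Si < C < K.

K, C, Si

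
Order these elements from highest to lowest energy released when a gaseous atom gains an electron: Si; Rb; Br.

Br > Si > Rb

EA tends to increase across a period and decrease down a group, though the pattern is less regular than for IE or radius.
Neither a single period nor a single group — weigh both effects.
Si > Rb: relative to Rb, both the across-period and down-group shifts push Si's electron affinity up.
Br > Si: period and group pull opposite ways; the across-period shift dominates (325 vs 134 kJ/mol).
For reference (kJ/mol): Si 134, Br 325, Rb 47.
So from highest to lowest: Br > Si > Rb.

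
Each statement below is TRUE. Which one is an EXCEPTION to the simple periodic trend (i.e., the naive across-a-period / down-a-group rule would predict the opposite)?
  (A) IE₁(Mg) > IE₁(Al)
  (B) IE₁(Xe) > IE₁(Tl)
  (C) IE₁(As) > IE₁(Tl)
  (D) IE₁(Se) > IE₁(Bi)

The general trend: first ionisation energy increases across a period and decreases down a group.
(A) Mg (period 3, group 2) vs Al (period 3, group 13): the stated order contradicts the simple trend.
(B) Xe (period 5, group 18) vs Tl (period 6, group 13): the stated order agrees with the simple trend.
(C) As (period 4, group 15) vs Tl (period 6, group 13): the stated order agrees with the simple trend.
(D) Se (period 4, group 16) vs Bi (period 6, group 15): the stated order agrees with the simple trend.
The exception is (A): Al's single 3p electron is easier to remove than one from Mg's filled 3s².

(A)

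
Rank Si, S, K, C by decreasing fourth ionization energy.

Consider each +3 ion: Si³⁺ still has 1 valence electron; S³⁺ still has 3 valence electrons; K³⁺ is already 2 electrons into the core; C³⁺ still has 1 valence electron.
Usually core removal costs more than valence removal, but here the competition is close: a tightly held n=2 valence electron can cost more to remove than an n=3 core electron, so the actual values have to decide it.
Valence configurations: Si³⁺ [Ne]3s¹, S³⁺ [Ne]3s²3p¹, C³⁺ [He]2s¹.
Tabulated IE_4 (kJ/mol): Si 4356, S 4556, K 5877, C 6223.
Overall IE_4 order: Si < S < K < C.

C > K > S > Si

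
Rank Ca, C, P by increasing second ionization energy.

Ca < P < C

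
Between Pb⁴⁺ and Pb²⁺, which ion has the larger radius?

Both ions have Z = 82 protons, but Pb⁴⁺ has lost more electrons, so its remaining electrons feel a larger effective nuclear charge per electron and are pulled in more tightly.
Higher positive charge → smaller ion, so Pb²⁺ > Pb⁴⁺.

Pb²⁺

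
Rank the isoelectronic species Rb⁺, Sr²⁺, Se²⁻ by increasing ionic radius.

Sr²⁺, Rb⁺, Se²⁻

All of these have 36 electrons, so size is governed by nuclear charge alone: the more protons, the stronger the pull on the same electron cloud, and the smaller the ion.
Nuclear charges: Sr²⁺ (Z=38), Rb⁺ (Z=37), Se²⁻ (Z=34).
Smallest to largest: Sr²⁺ < Rb⁺ < Se²⁻.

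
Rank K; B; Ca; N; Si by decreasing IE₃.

After 2 electrons have been removed, what remains? K²⁺ is already 1 electron into the core; B²⁺ still has 1 valence electron; Ca²⁺ is the bare [Ar] core; N²⁺ still has 3 valence electrons; Si²⁺ still has 2 valence electrons.
Usually core removal costs more than valence removal, but here the competition is close: a tightly held n=2 valence electron can cost more to remove than an n=3 core electron, so the actual values have to decide it.
Valence configurations: B²⁺ [He]2s¹, N²⁺ [He]2s²2p¹, Si²⁺ [Ne]3s².
The numbers (kJ/mol): K 4420, B 3660, Ca 4912, N 4578, Si 3232.
Overall IE_3 order: Si < B < K < N < Ca.

Ca > N > K > B > Si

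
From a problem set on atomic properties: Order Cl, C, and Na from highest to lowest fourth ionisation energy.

Na > C > Cl

After 3 electrons have been removed, what remains? Cl³⁺ still has 4 valence electrons; C³⁺ still has 1 valence electron; Na³⁺ is already 2 electrons into the core.
Core electrons are held far more tightly than valence electrons, so Na tops the IE_4 order.
Valence configurations: Cl³⁺ [Ne]3s²3p², C³⁺ [He]2s¹.
Approximate IE_4 values (kJ/mol): Cl 5159, C 6223, Na 9543.
So the fourth ionization energies run Cl < C < Na.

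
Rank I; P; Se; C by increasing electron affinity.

C is in period 2, group 14; P is in period 3, group 15; Se is in period 4, group 16; I is in period 5, group 17.
Atoms with high Z_eff and room in the valence shell (especially the halogens) have the most exothermic electron affinities.
These sit on a diagonal, where the across-period and down-group effects partly cancel.
C > P: the two effects oppose for this pair; the down-group effect wins (122 vs 72 kJ/mol).
Se > C: period and group pull opposite ways; the across-period shift dominates (195 vs 122 kJ/mol).
I > Se: the two effects oppose for this pair; the across-period effect wins (295 vs 195 kJ/mol).
For reference (kJ/mol): C 122, P 72, Se 195, I 295.
So from lowest to highest: P < C < Se < I.

P, C, Se, I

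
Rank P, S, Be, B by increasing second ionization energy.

Be < P < S < B

The second ionization energy removes an electron from the +1 ion. For each element: P⁺ still has 4 valence electrons; S⁺ still has 5 valence electrons; Be⁺ still has 1 valence electron; B⁺ still has 2 valence electrons.
All are still removing valence electrons, so compare the +1 ions as you would atoms: IE_2 generally rises across a period (higher Z_eff) and falls down a group (larger shell), subject to the usual subshell exceptions.
Valence configurations: P⁺ [Ne]3s²3p², S⁺ [Ne]3s²3p³, Be⁺ [He]2s¹, B⁺ [He]2s².
Tabulated IE_2 (kJ/mol): P 1907, S 2252, Be 1757, B 2427.
Overall IE_2 order: Be < P < S < B.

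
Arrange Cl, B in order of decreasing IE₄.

B > Cl

The fourth ionization energy removes an electron from the +3 ion. For each element: Cl³⁺ still has 4 valence electrons; B³⁺ is the bare [He] core.
Breaking into a closed-shell core is much more expensive than removing a leftover valence electron — B has the largest IE_4 here.
The numbers (kJ/mol): Cl 5159, B 25026.
So the fourth ionization energies run Cl < B.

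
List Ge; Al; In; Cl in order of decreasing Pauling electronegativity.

Al is in period 3, group 13; Cl is in period 3, group 17; Ge is in period 4, group 14; In is in period 5, group 13.
Smaller atoms with higher effective nuclear charge are more electronegative.
These span different periods and groups, so the two trends combine.
In > Al: this pair runs against the simple trend — see the exception note.
Ge > In: relative to In, both the across-period and down-group shifts push Ge's electronegativity up.
Cl > Ge: relative to Ge, both the across-period and down-group shifts push Cl's electronegativity up.
Note the exception: In has a higher electronegativity than Al, contrary to the simple trend — poor shielding by filled d (and f) subshells raises the heavier element's effective nuclear charge more than the simple down-group trend predicts.
Tabulated electronegativity (Pauling): Al 1.61, Cl 3.16, Ge 2.01, In 1.78.
So from highest to lowest: Cl > Ge > In > Al.

Cl > Ge > In > Al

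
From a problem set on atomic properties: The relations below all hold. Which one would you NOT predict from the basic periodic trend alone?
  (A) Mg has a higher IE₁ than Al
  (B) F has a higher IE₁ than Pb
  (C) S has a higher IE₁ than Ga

The general trend: IE₁ increases across a period and decreases down a group.
(A) Mg (period 3, group 2) vs Al (period 3, group 13): the stated order contradicts the simple trend.
(B) F (period 2, group 17) vs Pb (period 6, group 14): the stated order agrees with the simple trend.
(C) S (period 3, group 16) vs Ga (period 4, group 13): the stated order agrees with the simple trend.
The exception is (A): Al's single 3p electron is easier to remove than one from Mg's filled 3s².

(A)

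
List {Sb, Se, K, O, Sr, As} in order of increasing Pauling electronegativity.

O is in period 2, group 16; K is in period 4, group 1; As is in period 4, group 15; Se is in period 4, group 16; Sr is in period 5, group 2; Sb is in period 5, group 15.
Atoms toward the upper right of the periodic table pull bonding electrons most strongly.
Here both period and group differ, so the two effects have to be weighed against each other.
Sr > K: the two effects oppose for this pair; the across-period effect wins (0.95 vs 0.82).
Sb > Sr: both are in period 5; the period trend gives Sb the larger value.
As > Sb: As sits above Sb in group 15, so the down-group effect alone puts As higher.
Se > As: Se lies to the right of As in period 4, so the across-period effect alone puts Se higher.
O > Se: O sits above Se in group 16, so the down-group effect alone puts O higher.
For reference (Pauling): O 3.44, K 0.82, As 2.18, Se 2.55, Sr 0.95, Sb 2.05.
So from lowest to highest: K < Sr < Sb < As < Se < O.

K < Sr < Sb < As < Se < O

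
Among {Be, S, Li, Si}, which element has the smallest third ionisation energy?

Consider each +2 ion: Be²⁺ is the bare [He] core; S²⁺ still has 4 valence electrons; Li²⁺ is already 1 electron into the core; Si²⁺ still has 2 valence electrons.
Core electrons are held far more tightly than valence electrons, so Li and Be top the IE_3 order.
Valence configurations: S²⁺ [Ne]3s²3p², Si²⁺ [Ne]3s².
Tabulated IE_3 (kJ/mol): Be 14849, S 3357, Li 11815, Si 3232.
So the third ionization energies run Si < S < Li < Be.

Si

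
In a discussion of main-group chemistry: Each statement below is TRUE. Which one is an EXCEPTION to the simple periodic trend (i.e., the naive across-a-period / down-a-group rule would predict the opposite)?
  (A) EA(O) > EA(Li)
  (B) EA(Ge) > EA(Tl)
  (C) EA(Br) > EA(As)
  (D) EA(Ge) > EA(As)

The general trend: electron affinity increases across a period and decreases down a group.
(A) O (period 2, group 16) vs Li (period 2, group 1): the stated order agrees with the simple trend.
(B) Ge (period 4, group 14) vs Tl (period 6, group 13): the stated order agrees with the simple trend.
(C) Br (period 4, group 17) vs As (period 4, group 15): the stated order agrees with the simple trend.
(D) Ge (period 4, group 14) vs As (period 4, group 15): the stated order contradicts the simple trend.
The exception is (D): adding an electron to As's half-filled 4p³ is unfavourable, so Ge (4p²) has the more exothermic EA.

(D)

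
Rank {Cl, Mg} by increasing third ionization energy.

Cl < Mg

IE_3 is the cost of taking one more electron from the +2 cation: Cl²⁺ still has 5 valence electrons; Mg²⁺ is the bare [Ne] core.
Core electrons are held far more tightly than valence electrons, so Mg tops the IE_3 order.
Approximate IE_3 values (kJ/mol): Cl 3822, Mg 7733.
Putting it together, IE_3: Cl < Mg.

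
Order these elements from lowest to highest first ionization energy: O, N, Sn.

Sn < O < N

Across a period the outer electron is held more tightly (higher IE₁); down a group it sits in a higher shell, more shielded, and comes off more easily.
Here both period and group differ, so the two effects have to be weighed against each other.
O > Sn: both effects reinforce here, so O is clearly the higher of the two.
N > O: this pair runs against the simple trend — see the exception note.
Note the exception: N has a higher first ionization energy than O, contrary to the simple trend — pairing an electron in O's 2p⁴ costs repulsion energy, so O ionizes more easily than half-filled N (2p³).
Tabulated first ionization energy (kJ/mol): N 1402, O 1314, Sn 709.
So from lowest to highest: Sn < O < N.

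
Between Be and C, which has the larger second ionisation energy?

C

Consider each +1 ion: Be⁺ still has 1 valence electron; C⁺ still has 3 valence electrons.
All are still removing valence electrons, so compare the +1 ions as you would atoms: IE_2 generally rises across a period (higher Z_eff) and falls down a group (larger shell), subject to the usual subshell exceptions.
Valence configurations: Be⁺ [He]2s¹, C⁺ [He]2s²2p¹.
Tabulated IE_2 (kJ/mol): Be 1757, C 2353.
Hence IE_2: Be < C.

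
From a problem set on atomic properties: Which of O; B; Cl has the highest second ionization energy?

Consider each +1 ion: O⁺ still has 5 valence electrons; B⁺ still has 2 valence electrons; Cl⁺ still has 6 valence electrons.
All are still removing valence electrons, so compare the +1 ions as you would atoms: IE_2 generally rises across a period (higher Z_eff) and falls down a group (larger shell), subject to the usual subshell exceptions.
Valence configurations: O⁺ [He]2s²2p³, B⁺ [He]2s², Cl⁺ [Ne]3s²3p⁴.
Tabulated IE_2 (kJ/mol): O 3388, B 2427, Cl 2298.
So the second ionization energies run Cl < B < O.

O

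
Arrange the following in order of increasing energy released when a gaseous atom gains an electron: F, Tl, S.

Tl < S < F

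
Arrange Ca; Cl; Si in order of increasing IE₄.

Consider each +3 ion: Ca³⁺ is already 1 electron into the core; Cl³⁺ still has 4 valence electrons; Si³⁺ still has 1 valence electron.
Core electrons are held far more tightly than valence electrons, so Ca tops the IE_4 order.
Valence configurations: Cl³⁺ [Ne]3s²3p², Si³⁺ [Ne]3s¹.
The numbers (kJ/mol): Ca 6491, Cl 5159, Si 4356.
Putting it together, IE_4: Si < Cl < Ca.

Si < Cl < Ca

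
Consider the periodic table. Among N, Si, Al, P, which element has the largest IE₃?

The third ionization energy removes an electron from the +2 ion. For each element: N²⁺ still has 3 valence electrons; Si²⁺ still has 2 valence electrons; Al²⁺ still has 1 valence electron; P²⁺ still has 3 valence electrons.
All are still removing valence electrons, so compare the +2 ions as you would atoms: IE_3 generally rises across a period (higher Z_eff) and falls down a group (larger shell), subject to the usual subshell exceptions.
Valence configurations: N²⁺ [He]2s²2p¹, Si²⁺ [Ne]3s², Al²⁺ [Ne]3s¹, P²⁺ [Ne]3s²3p¹.
P²⁺ loses a lone 3p electron whereas Si²⁺ must break into a filled 3s² pair, so IE_3(Si) > IE_3(P) even though P has the higher nuclear charge.
Approximate IE_3 values (kJ/mol): N 4578, Si 3232, Al 2745, P 2914.
Hence IE_3: Al < P < Si < N.

N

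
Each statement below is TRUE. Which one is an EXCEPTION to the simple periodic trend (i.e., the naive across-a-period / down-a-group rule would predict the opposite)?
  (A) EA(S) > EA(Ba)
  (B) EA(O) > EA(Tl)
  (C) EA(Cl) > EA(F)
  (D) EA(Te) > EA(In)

The general trend: electron affinity increases across a period and decreases down a group.
(A) S (period 3, group 16) vs Ba (period 6, group 2): the stated order agrees with the simple trend.
(B) O (period 2, group 16) vs Tl (period 6, group 13): the stated order agrees with the simple trend.
(C) Cl (period 3, group 17) vs F (period 2, group 17): the stated order contradicts the simple trend.
(D) Te (period 5, group 16) vs In (period 5, group 13): the stated order agrees with the simple trend.
The exception is (C): F's small 2p subshell makes the incoming electron feel strong e⁻–e⁻ repulsion, so Cl actually releases more energy on gaining an electron.

(C)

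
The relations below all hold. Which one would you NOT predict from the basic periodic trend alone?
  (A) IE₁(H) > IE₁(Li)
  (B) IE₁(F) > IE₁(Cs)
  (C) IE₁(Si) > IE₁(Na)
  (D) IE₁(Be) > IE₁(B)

(D)

The general trend: first ionisation energy increases across a period and decreases down a group.
(A) H (period 1, group 1) vs Li (period 2, group 1): the stated order agrees with the simple trend.
(B) F (period 2, group 17) vs Cs (period 6, group 1): the stated order agrees with the simple trend.
(C) Si (period 3, group 14) vs Na (period 3, group 1): the stated order agrees with the simple trend.
(D) Be (period 2, group 2) vs B (period 2, group 13): the stated order contradicts the simple trend.
The exception is (D): removing B's lone 2p electron is easier than breaking Be's filled 2s².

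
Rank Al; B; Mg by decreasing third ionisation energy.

Mg > B > Al

After 2 electrons have been removed, what remains? Al²⁺ still has 1 valence electron; B²⁺ still has 1 valence electron; Mg²⁺ is the bare [Ne] core.
Breaking into a closed-shell core is much more expensive than removing a leftover valence electron — Mg has the largest IE_3 here.
Valence configurations: Al²⁺ [Ne]3s¹, B²⁺ [He]2s¹.
Tabulated IE_3 (kJ/mol): Al 2745, B 3660, Mg 7733.
Putting it together, IE_3: Al < B < Mg.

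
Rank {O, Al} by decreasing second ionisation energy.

The second ionization energy removes an electron from the +1 ion. For each element: O⁺ still has 5 valence electrons; Al⁺ still has 2 valence electrons.
All are still removing valence electrons, so compare the +1 ions as you would atoms: IE_2 generally rises across a period (higher Z_eff) and falls down a group (larger shell), subject to the usual subshell exceptions.
Valence configurations: O⁺ [He]2s²2p³, Al⁺ [Ne]3s².
Approximate IE_2 values (kJ/mol): O 3388, Al 1817.
So the second ionization energies run Al < O.

O > Al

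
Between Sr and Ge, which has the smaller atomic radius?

Ge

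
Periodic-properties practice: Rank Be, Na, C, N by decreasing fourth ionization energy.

Be > Na > N > C

Consider each +3 ion: Be³⁺ is already 1 electron into the core; Na³⁺ is already 2 electrons into the core; C³⁺ still has 1 valence electron; N³⁺ still has 2 valence electrons.
Pulling an electron out of a noble-gas core costs far more than removing a remaining valence electron, so Na and Be sit at the high end of IE_4.
Valence configurations: C³⁺ [He]2s¹, N³⁺ [He]2s².
Approximate IE_4 values (kJ/mol): Be 21007, Na 9543, C 6223, N 7475.
So the fourth ionization energies run C < N < Na < Be.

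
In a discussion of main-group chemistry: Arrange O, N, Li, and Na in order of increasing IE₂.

N < O < Na < Li

Consider each +1 ion: O⁺ still has 5 valence electrons; N⁺ still has 4 valence electrons; Li⁺ is the bare [He] core; Na⁺ is the bare [Ne] core.
Breaking into a closed-shell core is much more expensive than removing a leftover valence electron — Na and Li have the largest IE_2 here.
Valence configurations: O⁺ [He]2s²2p³, N⁺ [He]2s²2p².
Tabulated IE_2 (kJ/mol): O 3388, N 2856, Li 7298, Na 4562.
Putting it together, IE_2: N < O < Na < Li.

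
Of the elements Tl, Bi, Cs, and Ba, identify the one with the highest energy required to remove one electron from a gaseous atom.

First ionization energy rises across a period (greater Z_eff holds electrons more tightly) and falls down a group (valence electrons are farther from the nucleus).
All lie in period 6, so first ionization energy increases left to right.
The highest energy required to remove one electron from a gaseous atom among these belongs to Bi.

Bi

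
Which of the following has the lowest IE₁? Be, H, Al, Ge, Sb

Al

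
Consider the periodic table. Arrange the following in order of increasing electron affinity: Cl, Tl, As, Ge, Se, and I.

Tl < As < Ge < Se < I < Cl

Atoms with high Z_eff and room in the valence shell (especially the halogens) have the most exothermic electron affinities.
These span different periods and groups, so the two trends combine.
As > Tl: both effects reinforce here, so As is clearly the higher of the two.
Ge > As: this pair runs against the simple trend — see the exception note.
Se > Ge: both are in period 4; the period trend gives Se the larger value.
I > Se: period and group pull opposite ways; the across-period shift dominates (295 vs 195 kJ/mol).
Cl > I: they share group 17; the group trend gives Cl the larger value.
Note the exception: Ge has a higher electron affinity than As, contrary to the simple trend — adding an electron to As's half-filled 4p³ is unfavourable, so Ge (4p²) has the more exothermic EA.
For reference (kJ/mol): Cl 349, Ge 119, As 78, Se 195, I 295, Tl 19.
So from lowest to highest: Tl < As < Ge < Se < I < Cl.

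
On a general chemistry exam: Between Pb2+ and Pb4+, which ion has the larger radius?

Pb2+

Both ions have Z = 82 protons, but Pb4+ has lost more electrons, so its remaining electrons feel a larger effective nuclear charge per electron and are pulled in more tightly.
Higher positive charge → smaller ion, so Pb2+ > Pb4+.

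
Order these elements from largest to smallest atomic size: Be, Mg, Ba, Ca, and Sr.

Ba, Sr, Ca, Mg, Be

Be is in period 2, group 2; Mg is in period 3, group 2; Ca is in period 4, group 2; Sr is in period 5, group 2; Ba is in period 6, group 2.
Across a period the added protons contract the valence shell; down a group each new principal shell makes the atom larger.
All are in group 2, so atomic radius increases down the group.
So from largest to smallest: Ba > Sr > Ca > Mg > Be.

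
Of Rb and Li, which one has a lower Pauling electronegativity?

Rb

Li is in period 2, group 1; Rb is in period 5, group 1.
Atoms toward the upper right of the periodic table pull bonding electrons most strongly.
All are in group 1, so electronegativity increases up the group.
So Rb has the lower Pauling electronegativity (Rb < Li).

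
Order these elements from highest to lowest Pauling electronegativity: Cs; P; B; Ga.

P > B > Ga > Cs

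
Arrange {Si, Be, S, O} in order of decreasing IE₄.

After 3 electrons have been removed, what remains? Si³⁺ still has 1 valence electron; Be³⁺ is already 1 electron into the core; S³⁺ still has 3 valence electrons; O³⁺ still has 3 valence electrons.
Breaking into a closed-shell core is much more expensive than removing a leftover valence electron — Be has the largest IE_4 here.
Valence configurations: Si³⁺ [Ne]3s¹, S³⁺ [Ne]3s²3p¹, O³⁺ [He]2s²2p¹.
Approximate IE_4 values (kJ/mol): Si 4356, Be 21007, S 4556, O 7469.
Overall IE_4 order: Si < S < O < Be.

Be, O, S, Si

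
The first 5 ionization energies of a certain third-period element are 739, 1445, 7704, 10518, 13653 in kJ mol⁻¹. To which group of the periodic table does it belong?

Group 2

Look for the largest jump between consecutive ionization energies: IE3/IE2 ≈ 5.3, far larger than any earlier ratio.
That jump marks the point where a core electron is being removed. So the atom has 2 valence electrons.
A main-group element with 2 valence electrons is in group 2.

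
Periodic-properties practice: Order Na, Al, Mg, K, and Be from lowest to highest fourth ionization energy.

K < Na < Mg < Al < Be

Consider each +3 ion: Na³⁺ is already 2 electrons into the core; Al³⁺ is the bare [Ne] core; Mg³⁺ is already 1 electron into the core; K³⁺ is already 2 electrons into the core; Be³⁺ is already 1 electron into the core.
All of these are removing an electron from a noble-gas core or deeper; the smaller core (lower principal quantum number) is held far more tightly, and within a period the higher nuclear charge binds the same core more tightly.
The numbers (kJ/mol): Na 9543, Al 11577, Mg 10543, K 5877, Be 21007.
So the fourth ionization energies run K < Na < Mg < Al < Be.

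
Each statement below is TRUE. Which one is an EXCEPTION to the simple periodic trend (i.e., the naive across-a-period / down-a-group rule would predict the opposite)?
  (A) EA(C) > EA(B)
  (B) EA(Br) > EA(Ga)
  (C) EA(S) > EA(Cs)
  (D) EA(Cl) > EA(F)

(D)

The general trend: electron affinity increases across a period and decreases down a group.
(A) C (period 2, group 14) vs B (period 2, group 13): the stated order agrees with the simple trend.
(B) Br (period 4, group 17) vs Ga (period 4, group 13): the stated order agrees with the simple trend.
(C) S (period 3, group 16) vs Cs (period 6, group 1): the stated order agrees with the simple trend.
(D) Cl (period 3, group 17) vs F (period 2, group 17): the stated order contradicts the simple trend.
The exception is (D): F's small 2p subshell makes the incoming electron feel strong e⁻–e⁻ repulsion, so Cl actually releases more energy on gaining an electron.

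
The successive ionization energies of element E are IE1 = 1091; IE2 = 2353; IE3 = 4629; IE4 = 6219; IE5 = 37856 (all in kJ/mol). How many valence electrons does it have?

Look for the largest jump between consecutive ionization energies: IE5/IE4 ≈ 6.1, far larger than any earlier ratio.
That jump marks the point where a core electron is being removed. So the atom has 4 valence electrons.

4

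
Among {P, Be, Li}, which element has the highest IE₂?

The second ionization energy removes an electron from the +1 ion. For each element: P⁺ still has 4 valence electrons; Be⁺ still has 1 valence electron; Li⁺ is the bare [He] core.
Pulling an electron out of a noble-gas core costs far more than removing a remaining valence electron, so Li sits at the high end of IE_2.
Valence configurations: P⁺ [Ne]3s²3p², Be⁺ [He]2s¹.
Approximate IE_2 values (kJ/mol): P 1907, Be 1757, Li 7298.
Overall IE_2 order: Be < P < Li.

Li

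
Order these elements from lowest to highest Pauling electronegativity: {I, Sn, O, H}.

Sn, H, I, O

EN rises left→right (higher Z_eff, smaller atoms) and falls top→bottom (larger, more shielded atoms).
Neither a single period nor a single group — weigh both effects.
H > Sn: the two effects oppose for this pair; the down-group effect wins (2.20 vs 1.96).
I > H: period and group pull opposite ways; the across-period shift dominates (2.66 vs 2.20).
O > I: the two effects oppose for this pair; the down-group effect wins (3.44 vs 2.66).
Approximate values (Pauling): H 2.20, O 3.44, Sn 1.96, I 2.66.
So from lowest to highest: Sn < H < I < O.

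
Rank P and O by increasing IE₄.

P, O

Consider each +3 ion: P³⁺ still has 2 valence electrons; O³⁺ still has 3 valence electrons.
All are still removing valence electrons, so compare the +3 ions as you would atoms: IE_4 generally rises across a period (higher Z_eff) and falls down a group (larger shell), subject to the usual subshell exceptions.
Valence configurations: P³⁺ [Ne]3s², O³⁺ [He]2s²2p¹.
The numbers (kJ/mol): P 4964, O 7469.
Putting it together, IE_4: P < O.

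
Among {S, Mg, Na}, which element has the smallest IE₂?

After 1 electron has been removed, what remains? S⁺ still has 5 valence electrons; Mg⁺ still has 1 valence electron; Na⁺ is the bare [Ne] core.
Breaking into a closed-shell core is much more expensive than removing a leftover valence electron — Na has the largest IE_2 here.
Valence configurations: S⁺ [Ne]3s²3p³, Mg⁺ [Ne]3s¹.
The numbers (kJ/mol): S 2252, Mg 1451, Na 4562.
Overall IE_2 order: Mg < S < Na.

Mg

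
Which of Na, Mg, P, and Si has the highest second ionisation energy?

Consider each +1 ion: Na⁺ is the bare [Ne] core; Mg⁺ still has 1 valence electron; P⁺ still has 4 valence electrons; Si⁺ still has 3 valence electrons.
Core electrons are held far more tightly than valence electrons, so Na tops the IE_2 order.
Valence configurations: Mg⁺ [Ne]3s¹, P⁺ [Ne]3s²3p², Si⁺ [Ne]3s²3p¹.
Tabulated IE_2 (kJ/mol): Na 4562, Mg 1451, P 1907, Si 1577.
So the second ionization energies run Mg < Si < P < Na.

Na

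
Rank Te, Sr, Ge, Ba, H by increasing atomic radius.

Radius decreases left→right (rising Z_eff, same n) and increases top→bottom (higher n).
Neither a single period nor a single group — weigh both effects.
Ge > H: period and group pull opposite ways; the down-group shift dominates (121 vs 32 pm).
Te > Ge: period and group pull opposite ways; the down-group shift dominates (136 vs 121 pm).
Sr > Te: Sr lies to the left of Te in period 5, so the across-period effect alone puts Sr larger.
Ba > Sr: they share group 2; the group trend gives Ba the larger value.
For reference (pm): H 32, Ge 121, Sr 185, Te 136, Ba 196.
So from smallest to largest: H < Ge < Te < Sr < Ba.

H < Ge < Te < Sr < Ba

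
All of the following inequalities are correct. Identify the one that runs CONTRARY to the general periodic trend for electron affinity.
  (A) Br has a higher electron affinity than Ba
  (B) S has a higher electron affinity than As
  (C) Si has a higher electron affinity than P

(C)

The general trend: electron affinity increases across a period and decreases down a group.
(A) Br (period 4, group 17) vs Ba (period 6, group 2): the stated order agrees with the simple trend.
(B) S (period 3, group 16) vs As (period 4, group 15): the stated order agrees with the simple trend.
(C) Si (period 3, group 14) vs P (period 3, group 15): the stated order contradicts the simple trend.
The exception is (C): adding an electron to P's half-filled 3p³ is unfavourable, so Si (3p²) has the more exothermic EA.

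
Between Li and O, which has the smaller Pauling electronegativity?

Li

Electronegativity increases across a period and decreases down a group, tracking effective nuclear charge and atomic size.
All lie in period 2, so electronegativity increases left to right.
So Li has the smaller Pauling electronegativity (Li < O).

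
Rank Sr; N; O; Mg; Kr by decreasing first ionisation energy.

N > Kr > O > Mg > Sr

First ionization energy rises across a period (greater Z_eff holds electrons more tightly) and falls down a group (valence electrons are farther from the nucleus).
Neither a single period nor a single group — weigh both effects.
Mg > Sr: they share group 2; the group trend gives Mg the larger value.
O > Mg: relative to Mg, both the across-period and down-group shifts push O's first ionization energy up.
Kr > O: period and group pull opposite ways; the across-period shift dominates (1351 vs 1314 kJ/mol).
N > Kr: period and group pull opposite ways; the down-group shift dominates (1402 vs 1351 kJ/mol).
Note the exception: N has a higher first ionization energy than O, contrary to the simple trend — pairing an electron in O's 2p⁴ costs repulsion energy, so O ionizes more easily than half-filled N (2p³).
For reference (kJ/mol): N 1402, O 1314, Mg 738, Kr 1351, Sr 550.
So from highest to lowest: N > Kr > O > Mg > Sr.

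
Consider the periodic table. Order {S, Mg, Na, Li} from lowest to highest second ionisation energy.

Mg, S, Na, Li

Consider each +1 ion: S⁺ still has 5 valence electrons; Mg⁺ still has 1 valence electron; Na⁺ is the bare [Ne] core; Li⁺ is the bare [He] core.
Core electrons are held far more tightly than valence electrons, so Na and Li top the IE_2 order.
Valence configurations: S⁺ [Ne]3s²3p³, Mg⁺ [Ne]3s¹.
The numbers (kJ/mol): S 2252, Mg 1451, Na 4562, Li 7298.
Hence IE_2: Mg < S < Na < Li.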